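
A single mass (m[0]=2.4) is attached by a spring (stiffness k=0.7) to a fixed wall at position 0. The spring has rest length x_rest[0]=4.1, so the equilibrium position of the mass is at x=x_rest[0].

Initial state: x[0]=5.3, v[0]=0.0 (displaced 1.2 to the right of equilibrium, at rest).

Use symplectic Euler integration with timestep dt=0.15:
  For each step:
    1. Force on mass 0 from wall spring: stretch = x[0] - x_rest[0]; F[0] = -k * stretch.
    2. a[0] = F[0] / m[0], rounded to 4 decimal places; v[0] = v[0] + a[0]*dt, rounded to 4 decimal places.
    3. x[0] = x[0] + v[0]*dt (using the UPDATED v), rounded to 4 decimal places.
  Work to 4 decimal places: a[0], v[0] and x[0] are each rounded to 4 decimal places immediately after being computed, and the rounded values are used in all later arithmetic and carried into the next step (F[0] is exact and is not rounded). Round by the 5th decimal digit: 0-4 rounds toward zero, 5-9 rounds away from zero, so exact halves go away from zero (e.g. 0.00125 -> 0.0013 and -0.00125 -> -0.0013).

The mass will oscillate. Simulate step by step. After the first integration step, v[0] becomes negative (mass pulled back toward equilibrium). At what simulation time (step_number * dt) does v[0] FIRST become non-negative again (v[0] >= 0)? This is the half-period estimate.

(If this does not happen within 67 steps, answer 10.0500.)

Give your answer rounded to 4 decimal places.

Answer: 5.8500

Derivation:
Step 0: x=[5.3000] v=[0.0000]
Step 1: x=[5.2921] v=[-0.0525]
Step 2: x=[5.2764] v=[-0.1047]
Step 3: x=[5.2530] v=[-0.1562]
Step 4: x=[5.2220] v=[-0.2066]
Step 5: x=[5.1836] v=[-0.2557]
Step 6: x=[5.1381] v=[-0.3031]
Step 7: x=[5.0858] v=[-0.3485]
Step 8: x=[5.0271] v=[-0.3916]
Step 9: x=[4.9623] v=[-0.4322]
Step 10: x=[4.8918] v=[-0.4699]
Step 11: x=[4.8161] v=[-0.5045]
Step 12: x=[4.7357] v=[-0.5358]
Step 13: x=[4.6512] v=[-0.5636]
Step 14: x=[4.5630] v=[-0.5877]
Step 15: x=[4.4718] v=[-0.6080]
Step 16: x=[4.3782] v=[-0.6243]
Step 17: x=[4.2827] v=[-0.6365]
Step 18: x=[4.1860] v=[-0.6445]
Step 19: x=[4.0888] v=[-0.6483]
Step 20: x=[3.9916] v=[-0.6478]
Step 21: x=[3.8951] v=[-0.6431]
Step 22: x=[3.8000] v=[-0.6341]
Step 23: x=[3.7069] v=[-0.6210]
Step 24: x=[3.6163] v=[-0.6038]
Step 25: x=[3.5289] v=[-0.5826]
Step 26: x=[3.4453] v=[-0.5576]
Step 27: x=[3.3660] v=[-0.5290]
Step 28: x=[3.2915] v=[-0.4969]
Step 29: x=[3.2223] v=[-0.4615]
Step 30: x=[3.1588] v=[-0.4231]
Step 31: x=[3.1015] v=[-0.3819]
Step 32: x=[3.0508] v=[-0.3382]
Step 33: x=[3.0070] v=[-0.2923]
Step 34: x=[2.9703] v=[-0.2445]
Step 35: x=[2.9410] v=[-0.1951]
Step 36: x=[2.9193] v=[-0.1444]
Step 37: x=[2.9054] v=[-0.0927]
Step 38: x=[2.8993] v=[-0.0404]
Step 39: x=[2.9011] v=[0.0121]
First v>=0 after going negative at step 39, time=5.8500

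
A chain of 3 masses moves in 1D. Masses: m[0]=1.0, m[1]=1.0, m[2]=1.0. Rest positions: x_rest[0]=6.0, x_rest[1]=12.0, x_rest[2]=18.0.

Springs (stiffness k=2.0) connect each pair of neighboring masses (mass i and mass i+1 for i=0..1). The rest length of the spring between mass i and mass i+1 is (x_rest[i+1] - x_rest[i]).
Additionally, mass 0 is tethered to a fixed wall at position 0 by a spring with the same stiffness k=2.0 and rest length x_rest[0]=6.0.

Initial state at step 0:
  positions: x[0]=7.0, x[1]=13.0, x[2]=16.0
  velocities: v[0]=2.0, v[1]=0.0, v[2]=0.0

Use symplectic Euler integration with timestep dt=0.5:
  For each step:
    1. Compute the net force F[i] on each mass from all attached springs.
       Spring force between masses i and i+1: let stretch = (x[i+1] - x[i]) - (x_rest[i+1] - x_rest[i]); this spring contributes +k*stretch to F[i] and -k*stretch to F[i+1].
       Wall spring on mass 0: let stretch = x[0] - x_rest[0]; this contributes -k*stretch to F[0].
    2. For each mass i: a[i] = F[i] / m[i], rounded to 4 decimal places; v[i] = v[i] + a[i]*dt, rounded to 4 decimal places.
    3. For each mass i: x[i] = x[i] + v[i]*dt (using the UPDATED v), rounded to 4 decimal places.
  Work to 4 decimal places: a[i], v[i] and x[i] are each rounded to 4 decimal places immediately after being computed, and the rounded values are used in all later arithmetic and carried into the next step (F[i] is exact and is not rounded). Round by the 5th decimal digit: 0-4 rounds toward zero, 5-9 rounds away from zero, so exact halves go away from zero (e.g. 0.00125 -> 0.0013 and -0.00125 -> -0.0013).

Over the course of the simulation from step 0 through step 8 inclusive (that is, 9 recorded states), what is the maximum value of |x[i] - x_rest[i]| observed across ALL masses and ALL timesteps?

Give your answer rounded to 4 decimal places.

Answer: 2.5313

Derivation:
Step 0: x=[7.0000 13.0000 16.0000] v=[2.0000 0.0000 0.0000]
Step 1: x=[7.5000 11.5000 17.5000] v=[1.0000 -3.0000 3.0000]
Step 2: x=[6.2500 11.0000 19.0000] v=[-2.5000 -1.0000 3.0000]
Step 3: x=[4.2500 12.1250 19.5000] v=[-4.0000 2.2500 1.0000]
Step 4: x=[4.0625 13.0000 19.3125] v=[-0.3750 1.7500 -0.3750]
Step 5: x=[6.3125 12.5625 18.9688] v=[4.5000 -0.8750 -0.6875]
Step 6: x=[8.5313 12.2032 18.4219] v=[4.4375 -0.7187 -1.0938]
Step 7: x=[8.3204 13.1173 17.7657] v=[-0.4219 1.8281 -1.3125]
Step 8: x=[6.3477 13.9571 17.7853] v=[-3.9454 1.6796 0.0391]
Max displacement = 2.5313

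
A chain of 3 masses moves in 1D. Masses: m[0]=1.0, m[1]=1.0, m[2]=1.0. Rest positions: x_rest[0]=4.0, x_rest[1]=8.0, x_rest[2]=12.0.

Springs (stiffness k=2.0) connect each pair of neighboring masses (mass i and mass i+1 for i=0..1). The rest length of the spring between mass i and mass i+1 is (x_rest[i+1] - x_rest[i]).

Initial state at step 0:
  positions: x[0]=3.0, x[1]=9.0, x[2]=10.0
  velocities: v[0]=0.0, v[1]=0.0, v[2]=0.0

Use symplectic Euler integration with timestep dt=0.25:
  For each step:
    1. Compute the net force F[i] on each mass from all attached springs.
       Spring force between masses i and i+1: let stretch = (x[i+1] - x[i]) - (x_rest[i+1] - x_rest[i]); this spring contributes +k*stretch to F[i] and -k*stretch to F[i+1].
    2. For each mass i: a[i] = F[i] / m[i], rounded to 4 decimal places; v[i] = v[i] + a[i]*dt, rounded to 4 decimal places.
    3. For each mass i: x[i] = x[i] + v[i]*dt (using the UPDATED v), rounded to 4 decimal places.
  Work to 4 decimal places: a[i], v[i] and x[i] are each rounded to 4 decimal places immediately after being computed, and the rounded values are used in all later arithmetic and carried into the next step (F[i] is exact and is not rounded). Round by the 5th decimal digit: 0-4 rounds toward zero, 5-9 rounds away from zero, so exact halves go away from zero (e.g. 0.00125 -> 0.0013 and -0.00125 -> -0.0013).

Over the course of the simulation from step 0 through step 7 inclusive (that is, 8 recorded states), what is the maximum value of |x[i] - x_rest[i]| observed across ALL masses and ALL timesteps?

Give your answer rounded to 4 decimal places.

Step 0: x=[3.0000 9.0000 10.0000] v=[0.0000 0.0000 0.0000]
Step 1: x=[3.2500 8.3750 10.3750] v=[1.0000 -2.5000 1.5000]
Step 2: x=[3.6406 7.3594 11.0000] v=[1.5625 -4.0625 2.5000]
Step 3: x=[3.9961 6.3340 11.6699] v=[1.4219 -4.1016 2.6797]
Step 4: x=[4.1438 5.6834 12.1729] v=[0.5909 -2.6026 2.0118]
Step 5: x=[3.9840 5.6515 12.3647] v=[-0.6393 -0.1277 0.7671]
Step 6: x=[3.5326 6.2503 12.2173] v=[-1.8056 2.3952 -0.5895]
Step 7: x=[2.9209 7.2553 11.8241] v=[-2.4468 4.0199 -1.5730]
Max displacement = 2.3485

Answer: 2.3485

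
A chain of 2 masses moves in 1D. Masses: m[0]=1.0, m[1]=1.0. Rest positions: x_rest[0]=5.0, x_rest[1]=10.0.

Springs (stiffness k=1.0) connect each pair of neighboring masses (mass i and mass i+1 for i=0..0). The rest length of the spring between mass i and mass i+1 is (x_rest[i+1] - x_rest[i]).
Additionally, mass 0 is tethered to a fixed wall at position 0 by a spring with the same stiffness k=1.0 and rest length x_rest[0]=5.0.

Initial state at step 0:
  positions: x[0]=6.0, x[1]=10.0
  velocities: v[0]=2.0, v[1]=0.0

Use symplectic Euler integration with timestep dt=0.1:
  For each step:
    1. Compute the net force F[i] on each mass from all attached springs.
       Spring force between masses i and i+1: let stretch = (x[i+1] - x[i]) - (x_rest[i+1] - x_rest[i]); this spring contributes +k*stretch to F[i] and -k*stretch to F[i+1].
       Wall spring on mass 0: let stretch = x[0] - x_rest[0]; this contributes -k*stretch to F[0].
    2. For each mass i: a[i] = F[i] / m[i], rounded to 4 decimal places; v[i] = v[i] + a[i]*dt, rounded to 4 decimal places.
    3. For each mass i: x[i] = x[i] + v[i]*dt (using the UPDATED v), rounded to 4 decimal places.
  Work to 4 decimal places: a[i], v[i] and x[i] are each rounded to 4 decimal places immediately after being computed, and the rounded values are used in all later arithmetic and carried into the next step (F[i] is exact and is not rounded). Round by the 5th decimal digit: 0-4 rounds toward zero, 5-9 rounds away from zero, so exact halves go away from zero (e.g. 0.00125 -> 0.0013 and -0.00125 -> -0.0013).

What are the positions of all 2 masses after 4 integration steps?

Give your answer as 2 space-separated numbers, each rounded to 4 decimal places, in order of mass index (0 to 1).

Step 0: x=[6.0000 10.0000] v=[2.0000 0.0000]
Step 1: x=[6.1800 10.0100] v=[1.8000 0.1000]
Step 2: x=[6.3365 10.0317] v=[1.5650 0.2170]
Step 3: x=[6.4666 10.0665] v=[1.3009 0.3475]
Step 4: x=[6.5680 10.1153] v=[1.0142 0.4875]

Answer: 6.5680 10.1153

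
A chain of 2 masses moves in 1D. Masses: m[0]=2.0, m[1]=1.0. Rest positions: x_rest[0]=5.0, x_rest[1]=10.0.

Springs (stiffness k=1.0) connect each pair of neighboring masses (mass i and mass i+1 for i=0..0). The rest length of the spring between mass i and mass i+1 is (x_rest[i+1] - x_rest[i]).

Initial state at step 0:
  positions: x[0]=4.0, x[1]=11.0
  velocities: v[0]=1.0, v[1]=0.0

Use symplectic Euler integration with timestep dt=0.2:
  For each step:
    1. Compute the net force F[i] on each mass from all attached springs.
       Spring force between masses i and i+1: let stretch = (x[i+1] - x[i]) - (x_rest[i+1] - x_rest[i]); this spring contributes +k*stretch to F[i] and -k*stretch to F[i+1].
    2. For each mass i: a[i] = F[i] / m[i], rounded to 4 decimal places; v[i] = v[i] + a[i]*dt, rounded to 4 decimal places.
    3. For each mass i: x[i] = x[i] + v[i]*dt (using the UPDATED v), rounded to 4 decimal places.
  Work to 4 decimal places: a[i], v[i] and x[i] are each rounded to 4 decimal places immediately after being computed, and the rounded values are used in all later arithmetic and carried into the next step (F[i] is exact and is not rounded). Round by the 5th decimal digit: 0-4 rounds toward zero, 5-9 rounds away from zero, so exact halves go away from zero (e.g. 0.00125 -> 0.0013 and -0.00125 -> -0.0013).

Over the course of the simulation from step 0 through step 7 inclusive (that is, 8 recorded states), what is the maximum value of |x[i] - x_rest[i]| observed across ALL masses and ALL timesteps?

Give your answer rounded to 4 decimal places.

Answer: 1.0511

Derivation:
Step 0: x=[4.0000 11.0000] v=[1.0000 0.0000]
Step 1: x=[4.2400 10.9200] v=[1.2000 -0.4000]
Step 2: x=[4.5136 10.7728] v=[1.3680 -0.7360]
Step 3: x=[4.8124 10.5752] v=[1.4939 -0.9878]
Step 4: x=[5.1264 10.3471] v=[1.5702 -1.1404]
Step 5: x=[5.4449 10.1102] v=[1.5923 -1.1845]
Step 6: x=[5.7567 9.8867] v=[1.5588 -1.1176]
Step 7: x=[6.0511 9.6980] v=[1.4718 -0.9436]
Max displacement = 1.0511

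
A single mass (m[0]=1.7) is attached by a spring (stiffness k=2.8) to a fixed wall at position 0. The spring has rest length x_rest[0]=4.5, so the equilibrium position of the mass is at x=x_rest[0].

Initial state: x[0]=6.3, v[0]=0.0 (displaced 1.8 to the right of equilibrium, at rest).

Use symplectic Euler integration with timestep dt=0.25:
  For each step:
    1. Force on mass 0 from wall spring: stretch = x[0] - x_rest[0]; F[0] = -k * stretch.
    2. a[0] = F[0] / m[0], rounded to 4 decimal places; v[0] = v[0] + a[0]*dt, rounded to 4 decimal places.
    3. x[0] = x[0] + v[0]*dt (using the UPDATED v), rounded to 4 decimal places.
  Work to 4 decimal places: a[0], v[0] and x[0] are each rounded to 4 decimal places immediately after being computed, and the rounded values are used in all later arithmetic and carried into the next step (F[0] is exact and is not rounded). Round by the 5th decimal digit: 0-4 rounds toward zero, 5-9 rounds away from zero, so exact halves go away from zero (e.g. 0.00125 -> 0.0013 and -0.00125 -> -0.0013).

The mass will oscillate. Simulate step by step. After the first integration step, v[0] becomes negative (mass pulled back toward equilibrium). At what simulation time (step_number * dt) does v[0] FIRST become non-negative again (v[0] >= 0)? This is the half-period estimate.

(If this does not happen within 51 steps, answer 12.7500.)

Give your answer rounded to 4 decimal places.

Answer: 2.5000

Derivation:
Step 0: x=[6.3000] v=[0.0000]
Step 1: x=[6.1147] v=[-0.7412]
Step 2: x=[5.7632] v=[-1.4061]
Step 3: x=[5.2816] v=[-1.9263]
Step 4: x=[4.7196] v=[-2.2481]
Step 5: x=[4.1350] v=[-2.3385]
Step 6: x=[3.5880] v=[-2.1882]
Step 7: x=[3.1348] v=[-1.8127]
Step 8: x=[2.8222] v=[-1.2506]
Step 9: x=[2.6823] v=[-0.5598]
Step 10: x=[2.7295] v=[0.1887]
First v>=0 after going negative at step 10, time=2.5000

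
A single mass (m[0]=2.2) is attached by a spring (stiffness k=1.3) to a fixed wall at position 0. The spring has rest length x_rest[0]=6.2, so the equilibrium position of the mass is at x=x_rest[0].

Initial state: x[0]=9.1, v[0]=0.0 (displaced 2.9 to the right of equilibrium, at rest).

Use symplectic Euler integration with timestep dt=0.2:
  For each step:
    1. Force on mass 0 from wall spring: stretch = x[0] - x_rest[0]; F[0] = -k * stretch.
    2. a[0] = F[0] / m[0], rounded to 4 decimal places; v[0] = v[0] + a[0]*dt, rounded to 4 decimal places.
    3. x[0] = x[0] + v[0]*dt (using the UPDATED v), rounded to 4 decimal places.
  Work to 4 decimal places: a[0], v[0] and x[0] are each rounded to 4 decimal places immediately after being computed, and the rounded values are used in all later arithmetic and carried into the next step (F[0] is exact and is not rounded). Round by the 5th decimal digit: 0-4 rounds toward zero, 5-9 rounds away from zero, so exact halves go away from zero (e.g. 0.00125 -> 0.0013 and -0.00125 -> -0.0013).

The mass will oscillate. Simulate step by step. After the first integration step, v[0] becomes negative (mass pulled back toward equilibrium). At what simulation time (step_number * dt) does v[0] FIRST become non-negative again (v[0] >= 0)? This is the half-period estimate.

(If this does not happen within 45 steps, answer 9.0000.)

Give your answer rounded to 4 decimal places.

Answer: 4.2000

Derivation:
Step 0: x=[9.1000] v=[0.0000]
Step 1: x=[9.0315] v=[-0.3427]
Step 2: x=[8.8960] v=[-0.6773]
Step 3: x=[8.6968] v=[-0.9959]
Step 4: x=[8.4386] v=[-1.2910]
Step 5: x=[8.1275] v=[-1.5556]
Step 6: x=[7.7708] v=[-1.7834]
Step 7: x=[7.3770] v=[-1.9690]
Step 8: x=[6.9554] v=[-2.1081]
Step 9: x=[6.5159] v=[-2.1974]
Step 10: x=[6.0690] v=[-2.2347]
Step 11: x=[5.6252] v=[-2.2192]
Step 12: x=[5.1949] v=[-2.1513]
Step 13: x=[4.7884] v=[-2.0325]
Step 14: x=[4.4153] v=[-1.8657]
Step 15: x=[4.0843] v=[-1.6548]
Step 16: x=[3.8033] v=[-1.4048]
Step 17: x=[3.5790] v=[-1.1216]
Step 18: x=[3.4166] v=[-0.8118]
Step 19: x=[3.3200] v=[-0.4829]
Step 20: x=[3.2915] v=[-0.1425]
Step 21: x=[3.3317] v=[0.2012]
First v>=0 after going negative at step 21, time=4.2000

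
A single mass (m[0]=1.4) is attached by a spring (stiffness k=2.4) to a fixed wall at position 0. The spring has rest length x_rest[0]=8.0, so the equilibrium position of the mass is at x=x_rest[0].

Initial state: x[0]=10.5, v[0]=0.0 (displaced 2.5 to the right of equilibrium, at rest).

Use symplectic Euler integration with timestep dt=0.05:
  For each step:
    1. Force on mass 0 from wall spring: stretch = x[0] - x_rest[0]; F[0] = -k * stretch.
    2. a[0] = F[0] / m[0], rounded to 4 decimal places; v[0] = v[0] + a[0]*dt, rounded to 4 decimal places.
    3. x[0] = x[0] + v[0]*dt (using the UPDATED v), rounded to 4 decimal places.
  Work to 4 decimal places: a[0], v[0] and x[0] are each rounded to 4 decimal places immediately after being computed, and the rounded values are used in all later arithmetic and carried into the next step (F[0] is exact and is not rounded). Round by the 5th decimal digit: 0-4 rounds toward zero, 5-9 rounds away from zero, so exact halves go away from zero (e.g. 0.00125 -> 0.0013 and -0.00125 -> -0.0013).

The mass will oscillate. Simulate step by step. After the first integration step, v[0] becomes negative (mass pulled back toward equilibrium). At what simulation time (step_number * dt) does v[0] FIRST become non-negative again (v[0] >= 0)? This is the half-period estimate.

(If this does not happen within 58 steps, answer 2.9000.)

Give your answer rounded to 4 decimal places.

Answer: 2.4000

Derivation:
Step 0: x=[10.5000] v=[0.0000]
Step 1: x=[10.4893] v=[-0.2143]
Step 2: x=[10.4679] v=[-0.4277]
Step 3: x=[10.4359] v=[-0.6392]
Step 4: x=[10.3935] v=[-0.8480]
Step 5: x=[10.3408] v=[-1.0532]
Step 6: x=[10.2781] v=[-1.2538]
Step 7: x=[10.2056] v=[-1.4491]
Step 8: x=[10.1237] v=[-1.6382]
Step 9: x=[10.0327] v=[-1.8202]
Step 10: x=[9.9330] v=[-1.9944]
Step 11: x=[9.8250] v=[-2.1601]
Step 12: x=[9.7092] v=[-2.3165]
Step 13: x=[9.5861] v=[-2.4630]
Step 14: x=[9.4562] v=[-2.5990]
Step 15: x=[9.3200] v=[-2.7238]
Step 16: x=[9.1782] v=[-2.8369]
Step 17: x=[9.0313] v=[-2.9379]
Step 18: x=[8.8800] v=[-3.0263]
Step 19: x=[8.7249] v=[-3.1017]
Step 20: x=[8.5667] v=[-3.1638]
Step 21: x=[8.4061] v=[-3.2124]
Step 22: x=[8.2437] v=[-3.2472]
Step 23: x=[8.0803] v=[-3.2681]
Step 24: x=[7.9166] v=[-3.2750]
Step 25: x=[7.7532] v=[-3.2679]
Step 26: x=[7.5909] v=[-3.2467]
Step 27: x=[7.4303] v=[-3.2116]
Step 28: x=[7.2722] v=[-3.1628]
Step 29: x=[7.1172] v=[-3.1004]
Step 30: x=[6.9660] v=[-3.0247]
Step 31: x=[6.8192] v=[-2.9361]
Step 32: x=[6.6775] v=[-2.8349]
Step 33: x=[6.5414] v=[-2.7215]
Step 34: x=[6.4116] v=[-2.5965]
Step 35: x=[6.2886] v=[-2.4604]
Step 36: x=[6.1729] v=[-2.3137]
Step 37: x=[6.0650] v=[-2.1571]
Step 38: x=[5.9654] v=[-1.9912]
Step 39: x=[5.8746] v=[-1.8168]
Step 40: x=[5.7929] v=[-1.6346]
Step 41: x=[5.7206] v=[-1.4454]
Step 42: x=[5.6581] v=[-1.2500]
Step 43: x=[5.6056] v=[-1.0493]
Step 44: x=[5.5634] v=[-0.8441]
Step 45: x=[5.5316] v=[-0.6353]
Step 46: x=[5.5104] v=[-0.4237]
Step 47: x=[5.4999] v=[-0.2103]
Step 48: x=[5.5001] v=[0.0040]
First v>=0 after going negative at step 48, time=2.4000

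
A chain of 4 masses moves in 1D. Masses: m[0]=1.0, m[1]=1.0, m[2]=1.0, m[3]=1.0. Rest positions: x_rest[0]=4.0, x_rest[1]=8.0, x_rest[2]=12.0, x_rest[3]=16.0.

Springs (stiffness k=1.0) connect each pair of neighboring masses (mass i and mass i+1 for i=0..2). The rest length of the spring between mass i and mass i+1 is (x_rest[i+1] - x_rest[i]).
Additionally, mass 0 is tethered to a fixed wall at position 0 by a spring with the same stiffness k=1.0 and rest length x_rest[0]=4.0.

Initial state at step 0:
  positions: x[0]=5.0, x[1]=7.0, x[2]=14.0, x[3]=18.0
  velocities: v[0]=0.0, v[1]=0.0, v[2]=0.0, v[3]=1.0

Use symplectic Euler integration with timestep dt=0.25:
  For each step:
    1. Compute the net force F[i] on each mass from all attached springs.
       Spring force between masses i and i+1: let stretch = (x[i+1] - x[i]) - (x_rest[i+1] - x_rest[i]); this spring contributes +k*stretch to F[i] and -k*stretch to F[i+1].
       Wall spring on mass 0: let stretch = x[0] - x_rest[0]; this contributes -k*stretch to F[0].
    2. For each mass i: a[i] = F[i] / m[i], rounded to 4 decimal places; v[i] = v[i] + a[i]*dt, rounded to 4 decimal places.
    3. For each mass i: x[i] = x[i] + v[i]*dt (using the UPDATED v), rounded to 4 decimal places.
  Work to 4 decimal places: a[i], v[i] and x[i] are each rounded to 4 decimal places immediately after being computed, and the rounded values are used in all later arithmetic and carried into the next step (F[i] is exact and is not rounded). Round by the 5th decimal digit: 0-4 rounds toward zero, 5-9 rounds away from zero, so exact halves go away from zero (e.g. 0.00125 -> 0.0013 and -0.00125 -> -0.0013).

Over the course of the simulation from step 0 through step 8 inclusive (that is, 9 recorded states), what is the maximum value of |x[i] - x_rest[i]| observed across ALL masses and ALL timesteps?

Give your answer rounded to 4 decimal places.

Answer: 2.7025

Derivation:
Step 0: x=[5.0000 7.0000 14.0000 18.0000] v=[0.0000 0.0000 0.0000 1.0000]
Step 1: x=[4.8125 7.3125 13.8125 18.2500] v=[-0.7500 1.2500 -0.7500 1.0000]
Step 2: x=[4.4805 7.8750 13.4961 18.4727] v=[-1.3281 2.2500 -1.2656 0.8906]
Step 3: x=[4.0806 8.5767 13.1394 18.6343] v=[-1.5996 2.8067 -1.4267 0.6465]
Step 4: x=[3.7067 9.2826 12.8410 18.7025] v=[-1.4957 2.8234 -1.1937 0.2728]
Step 5: x=[3.4496 9.8624 12.6865 18.6544] v=[-1.0284 2.3190 -0.6179 -0.1926]
Step 6: x=[3.3777 10.2179 12.7285 18.4833] v=[-0.2876 1.4218 0.1681 -0.6846]
Step 7: x=[3.5222 10.3028 12.9733 18.2025] v=[0.5780 0.3394 0.9792 -1.1233]
Step 8: x=[3.8704 10.1308 13.3780 17.8449] v=[1.3926 -0.6881 1.6189 -1.4306]
Max displacement = 2.7025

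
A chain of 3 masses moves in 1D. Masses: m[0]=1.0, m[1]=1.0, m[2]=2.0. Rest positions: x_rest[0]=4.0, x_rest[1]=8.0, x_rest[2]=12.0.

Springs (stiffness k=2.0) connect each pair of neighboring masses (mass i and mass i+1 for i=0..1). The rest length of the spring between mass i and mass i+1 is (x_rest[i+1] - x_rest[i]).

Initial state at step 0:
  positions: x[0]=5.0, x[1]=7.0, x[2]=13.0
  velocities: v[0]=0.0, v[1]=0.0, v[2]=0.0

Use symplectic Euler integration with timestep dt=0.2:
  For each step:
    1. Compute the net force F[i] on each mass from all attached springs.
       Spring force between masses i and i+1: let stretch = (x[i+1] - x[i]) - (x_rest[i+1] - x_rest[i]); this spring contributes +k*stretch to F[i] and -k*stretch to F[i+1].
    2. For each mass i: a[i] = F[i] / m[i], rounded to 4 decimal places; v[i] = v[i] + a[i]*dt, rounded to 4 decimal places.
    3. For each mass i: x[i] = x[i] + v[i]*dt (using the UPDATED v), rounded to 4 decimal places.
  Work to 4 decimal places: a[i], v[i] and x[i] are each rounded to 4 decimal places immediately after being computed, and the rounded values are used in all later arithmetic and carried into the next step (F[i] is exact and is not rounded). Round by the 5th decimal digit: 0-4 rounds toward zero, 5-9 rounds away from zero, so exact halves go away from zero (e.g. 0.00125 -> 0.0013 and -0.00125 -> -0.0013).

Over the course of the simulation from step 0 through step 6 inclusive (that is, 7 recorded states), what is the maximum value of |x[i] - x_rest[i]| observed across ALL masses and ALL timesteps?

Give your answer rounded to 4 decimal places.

Step 0: x=[5.0000 7.0000 13.0000] v=[0.0000 0.0000 0.0000]
Step 1: x=[4.8400 7.3200 12.9200] v=[-0.8000 1.6000 -0.4000]
Step 2: x=[4.5584 7.8896 12.7760] v=[-1.4080 2.8480 -0.7200]
Step 3: x=[4.2233 8.5836 12.5965] v=[-1.6755 3.4701 -0.8973]
Step 4: x=[3.9170 9.2498 12.4165] v=[-1.5314 3.3311 -0.8999]
Step 5: x=[3.7173 9.7427 12.2699] v=[-0.9983 2.4647 -0.7332]
Step 6: x=[3.6797 9.9558 12.1822] v=[-0.1881 1.0654 -0.4386]
Max displacement = 1.9558

Answer: 1.9558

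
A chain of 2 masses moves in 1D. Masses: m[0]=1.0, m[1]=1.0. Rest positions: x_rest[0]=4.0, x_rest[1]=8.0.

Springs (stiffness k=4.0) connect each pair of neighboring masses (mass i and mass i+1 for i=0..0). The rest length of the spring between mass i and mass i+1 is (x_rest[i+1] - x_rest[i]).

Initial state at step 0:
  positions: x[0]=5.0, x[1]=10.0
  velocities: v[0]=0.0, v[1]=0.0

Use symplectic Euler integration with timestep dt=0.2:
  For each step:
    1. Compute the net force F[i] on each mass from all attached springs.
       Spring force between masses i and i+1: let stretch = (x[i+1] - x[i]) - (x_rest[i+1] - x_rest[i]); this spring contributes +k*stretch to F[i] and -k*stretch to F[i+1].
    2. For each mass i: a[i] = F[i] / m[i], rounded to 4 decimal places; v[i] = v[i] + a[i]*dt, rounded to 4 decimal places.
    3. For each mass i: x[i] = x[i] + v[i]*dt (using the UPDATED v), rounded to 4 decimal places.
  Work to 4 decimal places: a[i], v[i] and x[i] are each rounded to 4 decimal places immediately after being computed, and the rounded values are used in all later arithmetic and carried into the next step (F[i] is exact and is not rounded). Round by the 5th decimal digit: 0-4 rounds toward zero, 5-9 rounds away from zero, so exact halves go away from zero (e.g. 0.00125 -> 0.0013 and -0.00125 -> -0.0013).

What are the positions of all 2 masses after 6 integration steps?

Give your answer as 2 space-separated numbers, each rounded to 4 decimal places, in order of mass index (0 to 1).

Step 0: x=[5.0000 10.0000] v=[0.0000 0.0000]
Step 1: x=[5.1600 9.8400] v=[0.8000 -0.8000]
Step 2: x=[5.4288 9.5712] v=[1.3440 -1.3440]
Step 3: x=[5.7204 9.2796] v=[1.4579 -1.4579]
Step 4: x=[5.9415 9.0585] v=[1.1053 -1.1053]
Step 5: x=[6.0213 8.9787] v=[0.3989 -0.3989]
Step 6: x=[5.9343 9.0657] v=[-0.4352 0.4352]

Answer: 5.9343 9.0657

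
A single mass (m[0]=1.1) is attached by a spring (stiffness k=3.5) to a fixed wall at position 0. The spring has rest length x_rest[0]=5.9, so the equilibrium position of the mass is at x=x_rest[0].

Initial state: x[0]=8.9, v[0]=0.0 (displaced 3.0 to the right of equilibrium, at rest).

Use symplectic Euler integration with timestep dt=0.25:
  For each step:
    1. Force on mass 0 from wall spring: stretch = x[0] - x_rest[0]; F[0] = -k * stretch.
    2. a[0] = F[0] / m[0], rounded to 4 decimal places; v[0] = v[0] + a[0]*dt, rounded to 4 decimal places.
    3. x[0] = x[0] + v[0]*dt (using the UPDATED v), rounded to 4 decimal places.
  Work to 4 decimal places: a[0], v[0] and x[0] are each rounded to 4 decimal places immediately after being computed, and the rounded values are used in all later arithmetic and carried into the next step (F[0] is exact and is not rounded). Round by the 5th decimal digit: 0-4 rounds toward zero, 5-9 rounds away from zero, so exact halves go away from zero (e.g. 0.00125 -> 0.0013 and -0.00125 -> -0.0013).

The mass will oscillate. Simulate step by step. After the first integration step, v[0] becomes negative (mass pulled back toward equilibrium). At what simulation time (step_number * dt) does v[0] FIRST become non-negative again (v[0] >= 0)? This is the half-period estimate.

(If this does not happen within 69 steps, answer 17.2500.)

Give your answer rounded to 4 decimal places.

Answer: 1.7500

Derivation:
Step 0: x=[8.9000] v=[0.0000]
Step 1: x=[8.3034] v=[-2.3864]
Step 2: x=[7.2289] v=[-4.2982]
Step 3: x=[5.8901] v=[-5.3553]
Step 4: x=[4.5533] v=[-5.3474]
Step 5: x=[3.4843] v=[-4.2762]
Step 6: x=[2.8957] v=[-2.3546]
Step 7: x=[2.9045] v=[0.0352]
First v>=0 after going negative at step 7, time=1.7500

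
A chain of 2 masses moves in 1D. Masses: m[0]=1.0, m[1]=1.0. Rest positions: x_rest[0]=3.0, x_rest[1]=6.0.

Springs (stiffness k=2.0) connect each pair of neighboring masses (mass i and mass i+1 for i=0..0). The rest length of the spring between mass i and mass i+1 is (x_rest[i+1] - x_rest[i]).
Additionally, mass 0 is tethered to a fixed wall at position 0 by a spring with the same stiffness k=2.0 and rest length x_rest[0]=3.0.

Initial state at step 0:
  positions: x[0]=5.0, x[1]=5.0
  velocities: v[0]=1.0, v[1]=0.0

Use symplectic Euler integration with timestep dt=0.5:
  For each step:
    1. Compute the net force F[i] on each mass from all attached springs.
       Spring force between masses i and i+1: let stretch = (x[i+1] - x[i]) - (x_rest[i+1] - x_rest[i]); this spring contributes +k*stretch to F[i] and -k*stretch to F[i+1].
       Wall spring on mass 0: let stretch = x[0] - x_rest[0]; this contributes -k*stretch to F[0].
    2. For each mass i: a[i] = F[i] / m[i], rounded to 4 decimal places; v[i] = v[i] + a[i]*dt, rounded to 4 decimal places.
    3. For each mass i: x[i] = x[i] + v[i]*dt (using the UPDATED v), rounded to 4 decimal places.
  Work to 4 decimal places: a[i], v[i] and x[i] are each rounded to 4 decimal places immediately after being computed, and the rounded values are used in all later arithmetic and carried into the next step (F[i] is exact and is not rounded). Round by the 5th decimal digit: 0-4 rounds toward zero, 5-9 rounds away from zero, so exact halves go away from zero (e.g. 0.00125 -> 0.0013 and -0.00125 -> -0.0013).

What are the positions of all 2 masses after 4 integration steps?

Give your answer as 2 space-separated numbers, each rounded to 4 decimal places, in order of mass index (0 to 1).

Step 0: x=[5.0000 5.0000] v=[1.0000 0.0000]
Step 1: x=[3.0000 6.5000] v=[-4.0000 3.0000]
Step 2: x=[1.2500 7.7500] v=[-3.5000 2.5000]
Step 3: x=[2.1250 7.2500] v=[1.7500 -1.0000]
Step 4: x=[4.5000 5.6875] v=[4.7500 -3.1250]

Answer: 4.5000 5.6875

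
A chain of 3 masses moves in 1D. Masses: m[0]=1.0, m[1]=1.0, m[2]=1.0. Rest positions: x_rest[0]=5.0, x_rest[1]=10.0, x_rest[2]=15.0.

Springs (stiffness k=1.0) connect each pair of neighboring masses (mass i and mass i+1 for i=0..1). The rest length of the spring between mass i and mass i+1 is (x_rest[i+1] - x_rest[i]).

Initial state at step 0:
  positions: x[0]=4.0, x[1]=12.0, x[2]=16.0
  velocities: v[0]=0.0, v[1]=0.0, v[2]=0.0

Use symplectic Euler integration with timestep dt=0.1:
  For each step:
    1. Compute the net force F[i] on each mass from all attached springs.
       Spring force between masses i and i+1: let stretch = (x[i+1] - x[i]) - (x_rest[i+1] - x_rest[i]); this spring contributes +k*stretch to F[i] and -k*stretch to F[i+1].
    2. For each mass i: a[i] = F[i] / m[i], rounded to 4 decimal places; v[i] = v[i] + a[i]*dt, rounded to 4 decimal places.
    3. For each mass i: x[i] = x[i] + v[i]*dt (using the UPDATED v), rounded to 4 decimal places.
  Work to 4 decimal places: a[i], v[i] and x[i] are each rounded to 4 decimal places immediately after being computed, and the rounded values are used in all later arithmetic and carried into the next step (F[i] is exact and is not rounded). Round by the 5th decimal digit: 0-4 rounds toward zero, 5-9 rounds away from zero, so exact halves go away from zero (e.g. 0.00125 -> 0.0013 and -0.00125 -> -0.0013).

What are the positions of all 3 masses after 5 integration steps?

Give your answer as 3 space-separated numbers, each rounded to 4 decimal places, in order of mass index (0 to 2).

Step 0: x=[4.0000 12.0000 16.0000] v=[0.0000 0.0000 0.0000]
Step 1: x=[4.0300 11.9600 16.0100] v=[0.3000 -0.4000 0.1000]
Step 2: x=[4.0893 11.8812 16.0295] v=[0.5930 -0.7880 0.1950]
Step 3: x=[4.1765 11.7660 16.0575] v=[0.8722 -1.1524 0.2802]
Step 4: x=[4.2896 11.6178 16.0926] v=[1.1312 -1.4822 0.3511]
Step 5: x=[4.4260 11.4411 16.1330] v=[1.3640 -1.7675 0.4036]

Answer: 4.4260 11.4411 16.1330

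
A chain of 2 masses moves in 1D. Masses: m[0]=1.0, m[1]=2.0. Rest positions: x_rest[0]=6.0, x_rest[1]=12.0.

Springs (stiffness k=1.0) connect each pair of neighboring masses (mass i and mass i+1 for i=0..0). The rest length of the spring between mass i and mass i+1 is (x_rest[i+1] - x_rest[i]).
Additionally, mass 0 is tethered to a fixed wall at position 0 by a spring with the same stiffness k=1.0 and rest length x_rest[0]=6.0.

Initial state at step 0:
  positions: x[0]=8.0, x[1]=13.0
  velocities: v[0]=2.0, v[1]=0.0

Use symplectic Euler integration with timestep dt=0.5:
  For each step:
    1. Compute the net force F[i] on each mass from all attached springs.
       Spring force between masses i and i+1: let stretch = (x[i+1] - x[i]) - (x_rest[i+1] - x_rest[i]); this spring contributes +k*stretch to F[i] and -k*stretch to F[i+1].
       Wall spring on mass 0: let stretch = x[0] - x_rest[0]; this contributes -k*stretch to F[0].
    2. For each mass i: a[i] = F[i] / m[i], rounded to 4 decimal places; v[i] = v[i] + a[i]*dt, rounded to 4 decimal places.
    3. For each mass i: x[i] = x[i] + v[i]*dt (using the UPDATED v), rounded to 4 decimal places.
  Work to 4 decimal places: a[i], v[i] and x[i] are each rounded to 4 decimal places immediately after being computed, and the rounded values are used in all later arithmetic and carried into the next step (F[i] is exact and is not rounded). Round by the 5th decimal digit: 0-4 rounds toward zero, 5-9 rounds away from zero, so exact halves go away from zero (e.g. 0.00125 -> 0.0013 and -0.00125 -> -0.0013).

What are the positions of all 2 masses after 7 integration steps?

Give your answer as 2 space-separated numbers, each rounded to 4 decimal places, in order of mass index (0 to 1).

Answer: 6.6953 12.7140

Derivation:
Step 0: x=[8.0000 13.0000] v=[2.0000 0.0000]
Step 1: x=[8.2500 13.1250] v=[0.5000 0.2500]
Step 2: x=[7.6563 13.3907] v=[-1.1875 0.5313]
Step 3: x=[6.5821 13.6896] v=[-2.1485 0.5977]
Step 4: x=[5.6392 13.8500] v=[-1.8858 0.3208]
Step 5: x=[5.3392 13.7341] v=[-0.6000 -0.2319]
Step 6: x=[5.8032 13.3188] v=[0.9279 -0.8307]
Step 7: x=[6.6953 12.7140] v=[1.7841 -1.2096]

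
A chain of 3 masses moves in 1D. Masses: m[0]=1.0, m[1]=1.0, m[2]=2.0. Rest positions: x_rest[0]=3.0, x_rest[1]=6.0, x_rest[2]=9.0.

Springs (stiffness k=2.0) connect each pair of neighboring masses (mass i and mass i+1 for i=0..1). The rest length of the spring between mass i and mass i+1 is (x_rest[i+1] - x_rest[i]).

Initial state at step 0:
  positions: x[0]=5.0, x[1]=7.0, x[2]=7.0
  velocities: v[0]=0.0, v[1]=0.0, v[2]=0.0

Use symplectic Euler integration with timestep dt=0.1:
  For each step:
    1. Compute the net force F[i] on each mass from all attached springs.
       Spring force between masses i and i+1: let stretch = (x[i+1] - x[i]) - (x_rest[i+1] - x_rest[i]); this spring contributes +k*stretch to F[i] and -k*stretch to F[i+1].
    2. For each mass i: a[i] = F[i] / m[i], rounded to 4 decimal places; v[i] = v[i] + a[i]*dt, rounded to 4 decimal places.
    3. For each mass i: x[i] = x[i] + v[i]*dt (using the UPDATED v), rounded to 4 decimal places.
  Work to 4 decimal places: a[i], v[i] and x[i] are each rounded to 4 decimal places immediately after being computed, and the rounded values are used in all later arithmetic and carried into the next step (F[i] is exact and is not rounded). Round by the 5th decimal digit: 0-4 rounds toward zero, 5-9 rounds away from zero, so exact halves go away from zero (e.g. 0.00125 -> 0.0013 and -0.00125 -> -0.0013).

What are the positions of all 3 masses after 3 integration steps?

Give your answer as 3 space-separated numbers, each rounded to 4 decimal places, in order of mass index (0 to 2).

Answer: 4.8780 6.7689 7.1765

Derivation:
Step 0: x=[5.0000 7.0000 7.0000] v=[0.0000 0.0000 0.0000]
Step 1: x=[4.9800 6.9600 7.0300] v=[-0.2000 -0.4000 0.3000]
Step 2: x=[4.9396 6.8818 7.0893] v=[-0.4040 -0.7820 0.5930]
Step 3: x=[4.8780 6.7689 7.1765] v=[-0.6156 -1.1289 0.8723]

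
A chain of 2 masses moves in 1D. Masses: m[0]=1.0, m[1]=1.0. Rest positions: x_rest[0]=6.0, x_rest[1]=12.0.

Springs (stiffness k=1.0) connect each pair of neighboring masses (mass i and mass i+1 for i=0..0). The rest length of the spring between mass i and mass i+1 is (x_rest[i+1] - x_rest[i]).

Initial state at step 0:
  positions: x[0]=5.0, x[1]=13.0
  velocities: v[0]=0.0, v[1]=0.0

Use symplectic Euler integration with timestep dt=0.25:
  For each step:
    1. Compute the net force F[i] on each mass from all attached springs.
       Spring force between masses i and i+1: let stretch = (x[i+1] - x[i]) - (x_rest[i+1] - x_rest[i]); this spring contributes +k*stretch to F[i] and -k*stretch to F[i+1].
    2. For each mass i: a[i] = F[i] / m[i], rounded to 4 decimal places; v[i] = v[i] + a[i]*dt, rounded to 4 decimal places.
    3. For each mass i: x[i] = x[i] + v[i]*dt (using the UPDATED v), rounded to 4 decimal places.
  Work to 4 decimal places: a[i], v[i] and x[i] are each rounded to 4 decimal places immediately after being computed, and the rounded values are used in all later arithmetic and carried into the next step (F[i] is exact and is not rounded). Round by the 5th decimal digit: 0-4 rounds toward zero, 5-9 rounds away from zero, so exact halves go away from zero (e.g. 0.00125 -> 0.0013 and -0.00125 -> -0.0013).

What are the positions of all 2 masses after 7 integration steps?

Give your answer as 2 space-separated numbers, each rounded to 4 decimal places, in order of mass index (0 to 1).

Step 0: x=[5.0000 13.0000] v=[0.0000 0.0000]
Step 1: x=[5.1250 12.8750] v=[0.5000 -0.5000]
Step 2: x=[5.3594 12.6406] v=[0.9375 -0.9375]
Step 3: x=[5.6739 12.3262] v=[1.2578 -1.2578]
Step 4: x=[6.0291 11.9710] v=[1.4209 -1.4209]
Step 5: x=[6.3807 11.6194] v=[1.4064 -1.4064]
Step 6: x=[6.6847 11.3154] v=[1.2161 -1.2161]
Step 7: x=[6.9032 11.0970] v=[0.8738 -0.8738]

Answer: 6.9032 11.0970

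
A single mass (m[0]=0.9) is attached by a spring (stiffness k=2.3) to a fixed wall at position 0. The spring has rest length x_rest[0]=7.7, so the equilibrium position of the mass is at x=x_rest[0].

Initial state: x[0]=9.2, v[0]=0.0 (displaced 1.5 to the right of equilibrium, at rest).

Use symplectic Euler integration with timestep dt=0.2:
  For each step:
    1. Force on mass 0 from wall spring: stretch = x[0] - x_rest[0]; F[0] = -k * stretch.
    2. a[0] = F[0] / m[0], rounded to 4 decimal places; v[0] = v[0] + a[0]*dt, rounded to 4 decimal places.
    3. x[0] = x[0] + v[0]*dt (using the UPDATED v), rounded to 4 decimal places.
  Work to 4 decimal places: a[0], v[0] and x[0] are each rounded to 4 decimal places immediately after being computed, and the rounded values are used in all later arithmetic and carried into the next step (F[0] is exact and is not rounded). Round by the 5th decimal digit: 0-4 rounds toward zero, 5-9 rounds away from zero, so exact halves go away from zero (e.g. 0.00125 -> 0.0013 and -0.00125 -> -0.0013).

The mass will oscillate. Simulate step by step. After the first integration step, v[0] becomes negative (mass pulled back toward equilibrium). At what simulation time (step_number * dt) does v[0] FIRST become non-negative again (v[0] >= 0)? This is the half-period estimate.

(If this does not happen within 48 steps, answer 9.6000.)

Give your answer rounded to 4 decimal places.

Step 0: x=[9.2000] v=[0.0000]
Step 1: x=[9.0467] v=[-0.7667]
Step 2: x=[8.7557] v=[-1.4550]
Step 3: x=[8.3568] v=[-1.9946]
Step 4: x=[7.8907] v=[-2.3303]
Step 5: x=[7.4051] v=[-2.4278]
Step 6: x=[6.9497] v=[-2.2771]
Step 7: x=[6.5710] v=[-1.8936]
Step 8: x=[6.3077] v=[-1.3166]
Step 9: x=[6.1867] v=[-0.6050]
Step 10: x=[6.2204] v=[0.1685]
First v>=0 after going negative at step 10, time=2.0000

Answer: 2.0000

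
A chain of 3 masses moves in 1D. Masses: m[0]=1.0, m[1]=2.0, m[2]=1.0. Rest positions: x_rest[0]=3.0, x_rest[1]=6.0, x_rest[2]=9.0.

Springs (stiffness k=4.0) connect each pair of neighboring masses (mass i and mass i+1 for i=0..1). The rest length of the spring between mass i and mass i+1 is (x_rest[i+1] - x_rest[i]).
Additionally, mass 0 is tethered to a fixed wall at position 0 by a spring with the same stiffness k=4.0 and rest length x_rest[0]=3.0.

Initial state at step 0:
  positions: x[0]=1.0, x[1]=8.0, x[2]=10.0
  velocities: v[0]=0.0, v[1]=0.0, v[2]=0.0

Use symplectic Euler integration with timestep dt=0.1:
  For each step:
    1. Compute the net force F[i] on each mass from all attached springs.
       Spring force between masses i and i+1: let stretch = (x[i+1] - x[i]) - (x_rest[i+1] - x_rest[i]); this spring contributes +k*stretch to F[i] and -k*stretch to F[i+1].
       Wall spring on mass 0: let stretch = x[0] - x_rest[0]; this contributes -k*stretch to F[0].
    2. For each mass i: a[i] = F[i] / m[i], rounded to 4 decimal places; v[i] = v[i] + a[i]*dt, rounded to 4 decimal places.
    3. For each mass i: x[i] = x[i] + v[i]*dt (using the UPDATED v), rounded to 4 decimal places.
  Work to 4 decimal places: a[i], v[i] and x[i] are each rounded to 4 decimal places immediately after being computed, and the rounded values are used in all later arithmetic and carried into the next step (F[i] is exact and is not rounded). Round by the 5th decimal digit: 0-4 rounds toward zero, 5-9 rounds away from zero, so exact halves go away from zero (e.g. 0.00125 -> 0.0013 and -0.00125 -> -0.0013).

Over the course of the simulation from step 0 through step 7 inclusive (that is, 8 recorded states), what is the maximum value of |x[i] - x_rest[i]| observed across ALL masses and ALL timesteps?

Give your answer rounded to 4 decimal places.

Step 0: x=[1.0000 8.0000 10.0000] v=[0.0000 0.0000 0.0000]
Step 1: x=[1.2400 7.9000 10.0400] v=[2.4000 -1.0000 0.4000]
Step 2: x=[1.6968 7.7096 10.1144] v=[4.5680 -1.9040 0.7440]
Step 3: x=[2.3262 7.4470 10.2126] v=[6.2944 -2.6256 0.9821]
Step 4: x=[3.0674 7.1373 10.3202] v=[7.4122 -3.0966 1.0759]
Step 5: x=[3.8487 6.8099 10.4205] v=[7.8132 -3.2740 1.0027]
Step 6: x=[4.5945 6.4955 10.4964] v=[7.4582 -3.1441 0.7585]
Step 7: x=[5.2326 6.2231 10.5322] v=[6.3808 -2.7241 0.3581]
Max displacement = 2.2326

Answer: 2.2326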